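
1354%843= 511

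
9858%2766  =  1560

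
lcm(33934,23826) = 1119822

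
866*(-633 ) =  - 548178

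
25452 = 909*28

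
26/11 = 2+4/11 =2.36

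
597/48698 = 597/48698 = 0.01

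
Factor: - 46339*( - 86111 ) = 149^1*311^1*86111^1 = 3990297629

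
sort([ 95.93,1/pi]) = [ 1/pi,95.93 ]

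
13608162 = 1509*9018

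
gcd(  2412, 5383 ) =1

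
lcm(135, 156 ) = 7020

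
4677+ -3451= 1226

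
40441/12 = 40441/12=3370.08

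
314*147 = 46158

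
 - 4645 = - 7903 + 3258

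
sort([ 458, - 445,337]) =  [ - 445, 337,458 ]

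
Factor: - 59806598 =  - 2^1*29903299^1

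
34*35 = 1190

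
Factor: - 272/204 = -4/3=   - 2^2*3^(- 1 ) 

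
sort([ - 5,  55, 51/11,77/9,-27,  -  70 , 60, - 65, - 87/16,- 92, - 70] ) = [ - 92,-70,-70,  -  65, - 27, - 87/16, - 5 , 51/11 , 77/9, 55, 60 ]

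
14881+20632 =35513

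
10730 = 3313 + 7417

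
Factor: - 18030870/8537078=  - 3^3*5^1*13^1 * 29^( - 1 )  *467^1*13381^( - 1 )  =  -819585/388049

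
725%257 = 211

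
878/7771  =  878/7771 = 0.11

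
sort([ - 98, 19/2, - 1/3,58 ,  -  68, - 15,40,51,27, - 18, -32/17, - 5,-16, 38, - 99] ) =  [ - 99, - 98 ,  -  68,-18, - 16, -15, - 5, - 32/17, - 1/3, 19/2,27 , 38,40,51,58]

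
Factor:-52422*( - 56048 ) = 2^5*3^1*31^1* 113^1 *8737^1 = 2938148256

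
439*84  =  36876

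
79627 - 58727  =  20900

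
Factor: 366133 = 366133^1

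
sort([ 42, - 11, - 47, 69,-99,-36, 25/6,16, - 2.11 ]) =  [ - 99,-47, - 36 , - 11 , - 2.11, 25/6,16 , 42, 69] 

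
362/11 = 362/11 = 32.91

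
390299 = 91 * 4289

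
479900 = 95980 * 5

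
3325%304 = 285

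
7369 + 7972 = 15341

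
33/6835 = 33/6835 =0.00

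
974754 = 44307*22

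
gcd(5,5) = 5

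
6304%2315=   1674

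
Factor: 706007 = 229^1*3083^1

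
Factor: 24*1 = 2^3*  3^1 = 24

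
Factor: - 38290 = - 2^1*5^1*7^1*547^1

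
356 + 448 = 804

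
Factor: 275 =5^2*11^1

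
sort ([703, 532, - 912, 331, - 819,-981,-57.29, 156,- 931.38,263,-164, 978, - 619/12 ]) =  [ - 981, - 931.38,-912, - 819,-164, - 57.29, - 619/12,156,263, 331,532, 703,978 ] 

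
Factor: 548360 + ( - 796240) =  - 247880 = - 2^3 * 5^1*6197^1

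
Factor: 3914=2^1*19^1 * 103^1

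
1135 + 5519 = 6654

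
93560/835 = 18712/167= 112.05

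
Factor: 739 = 739^1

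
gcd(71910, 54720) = 90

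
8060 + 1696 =9756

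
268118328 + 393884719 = 662003047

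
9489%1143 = 345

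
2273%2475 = 2273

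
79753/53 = 1504 + 41/53 =1504.77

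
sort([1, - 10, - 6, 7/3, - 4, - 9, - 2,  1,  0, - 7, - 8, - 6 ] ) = [-10 , - 9, - 8, - 7, - 6,  -  6, - 4, - 2, 0,1,1, 7/3 ] 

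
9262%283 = 206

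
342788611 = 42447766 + 300340845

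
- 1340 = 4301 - 5641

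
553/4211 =553/4211 = 0.13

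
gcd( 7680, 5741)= 1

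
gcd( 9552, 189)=3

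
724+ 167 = 891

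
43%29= 14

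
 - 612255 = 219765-832020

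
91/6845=91/6845 = 0.01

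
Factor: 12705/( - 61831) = -15/73 = - 3^1*5^1  *  73^( - 1) 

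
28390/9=28390/9 = 3154.44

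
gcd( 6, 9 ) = 3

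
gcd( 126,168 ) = 42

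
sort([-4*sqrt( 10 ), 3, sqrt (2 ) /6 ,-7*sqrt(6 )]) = [  -  7*sqrt ( 6), - 4 * sqrt( 10),sqrt ( 2 )/6, 3 ] 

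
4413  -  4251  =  162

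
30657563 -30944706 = - 287143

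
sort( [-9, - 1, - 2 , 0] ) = [ - 9, - 2,-1, 0]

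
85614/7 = 12230 + 4/7 = 12230.57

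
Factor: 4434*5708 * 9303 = 235452157416  =  2^3*3^2*7^1*443^1*739^1 * 1427^1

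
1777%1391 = 386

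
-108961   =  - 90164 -18797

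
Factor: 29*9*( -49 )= - 12789 = - 3^2*7^2*29^1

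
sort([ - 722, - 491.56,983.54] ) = [ - 722, -491.56,983.54]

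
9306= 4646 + 4660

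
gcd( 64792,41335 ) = 7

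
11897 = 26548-14651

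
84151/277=303 + 220/277 =303.79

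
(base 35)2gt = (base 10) 3039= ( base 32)2UV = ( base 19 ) 87i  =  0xBDF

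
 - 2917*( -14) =40838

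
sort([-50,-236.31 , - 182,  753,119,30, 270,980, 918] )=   [ - 236.31, - 182,-50, 30 , 119,270,753 , 918,980 ] 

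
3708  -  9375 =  -5667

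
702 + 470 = 1172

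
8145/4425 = 543/295= 1.84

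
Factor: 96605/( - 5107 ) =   -  5^1*139^2 *5107^( -1) 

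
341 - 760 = -419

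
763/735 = 1+4/105 = 1.04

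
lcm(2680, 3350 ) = 13400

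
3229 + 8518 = 11747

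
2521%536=377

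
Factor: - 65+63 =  - 2 = - 2^1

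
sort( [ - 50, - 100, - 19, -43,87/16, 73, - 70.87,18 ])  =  [  -  100, - 70.87, - 50, - 43, - 19, 87/16 , 18,73]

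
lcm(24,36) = 72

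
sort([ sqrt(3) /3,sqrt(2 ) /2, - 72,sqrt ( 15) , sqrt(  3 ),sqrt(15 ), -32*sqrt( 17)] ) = [-32*sqrt( 17) , - 72 , sqrt(3)/3 , sqrt( 2)/2, sqrt (3) , sqrt( 15), sqrt(15)]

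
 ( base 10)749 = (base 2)1011101101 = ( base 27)10K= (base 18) 25B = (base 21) 1EE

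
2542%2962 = 2542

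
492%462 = 30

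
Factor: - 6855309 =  - 3^2*31^1*24571^1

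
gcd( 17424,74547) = 99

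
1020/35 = 29 + 1/7  =  29.14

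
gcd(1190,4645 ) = 5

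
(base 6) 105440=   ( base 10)9024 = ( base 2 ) 10001101000000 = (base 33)89F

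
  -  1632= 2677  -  4309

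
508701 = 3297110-2788409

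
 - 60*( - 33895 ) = 2033700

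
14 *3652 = 51128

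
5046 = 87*58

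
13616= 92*148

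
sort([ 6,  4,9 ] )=[4, 6,9]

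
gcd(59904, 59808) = 96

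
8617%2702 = 511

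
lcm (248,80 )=2480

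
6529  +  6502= 13031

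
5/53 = 5/53= 0.09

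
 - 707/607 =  - 707/607 = - 1.16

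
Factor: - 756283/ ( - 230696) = 2^ (-3)* 11^1*197^1*349^1* 28837^ ( - 1 ) 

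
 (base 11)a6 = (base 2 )1110100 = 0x74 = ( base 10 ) 116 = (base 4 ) 1310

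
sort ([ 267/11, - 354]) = [-354,267/11] 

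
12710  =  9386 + 3324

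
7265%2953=1359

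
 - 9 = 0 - 9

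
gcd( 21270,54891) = 3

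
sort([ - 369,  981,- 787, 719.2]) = [ - 787,  -  369, 719.2 , 981]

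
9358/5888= 4679/2944 = 1.59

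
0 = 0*796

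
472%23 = 12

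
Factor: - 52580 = -2^2*5^1*11^1*239^1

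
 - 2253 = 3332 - 5585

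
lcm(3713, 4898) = 230206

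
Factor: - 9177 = - 3^1*7^1*19^1*23^1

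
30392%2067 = 1454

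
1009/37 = 1009/37= 27.27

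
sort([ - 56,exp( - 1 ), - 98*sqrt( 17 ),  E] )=[ -98*sqrt( 17 ), - 56,  exp( - 1 ), E]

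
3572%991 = 599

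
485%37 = 4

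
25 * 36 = 900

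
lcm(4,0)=0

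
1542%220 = 2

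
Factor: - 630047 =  - 11^2*41^1*127^1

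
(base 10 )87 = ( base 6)223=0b1010111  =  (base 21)43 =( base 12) 73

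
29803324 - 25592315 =4211009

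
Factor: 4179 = 3^1*7^1 * 199^1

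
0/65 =0= 0.00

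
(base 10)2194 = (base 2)100010010010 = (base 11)1715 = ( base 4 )202102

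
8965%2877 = 334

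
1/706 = 1/706 =0.00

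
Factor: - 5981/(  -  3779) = 3779^( - 1)*5981^1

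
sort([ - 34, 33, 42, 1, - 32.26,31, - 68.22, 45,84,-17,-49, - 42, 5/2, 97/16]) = [ - 68.22,-49 , - 42,-34, - 32.26,  -  17, 1, 5/2 , 97/16,31,33, 42, 45, 84]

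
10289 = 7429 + 2860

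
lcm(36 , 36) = 36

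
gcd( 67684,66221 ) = 1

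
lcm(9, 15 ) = 45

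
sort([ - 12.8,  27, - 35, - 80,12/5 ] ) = [ - 80,  -  35,-12.8 , 12/5,  27 ]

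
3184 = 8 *398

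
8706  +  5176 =13882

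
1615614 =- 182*( - 8877) 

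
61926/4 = 15481+ 1/2  =  15481.50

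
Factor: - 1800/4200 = - 3/7 =-3^1 * 7^(- 1 )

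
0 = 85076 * 0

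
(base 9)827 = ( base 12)481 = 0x2A1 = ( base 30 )MD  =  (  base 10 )673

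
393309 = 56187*7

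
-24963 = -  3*8321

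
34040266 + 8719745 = 42760011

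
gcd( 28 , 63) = 7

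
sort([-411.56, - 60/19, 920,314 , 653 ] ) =[ - 411.56, - 60/19,  314,  653,920]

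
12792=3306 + 9486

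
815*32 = 26080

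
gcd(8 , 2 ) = 2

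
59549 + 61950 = 121499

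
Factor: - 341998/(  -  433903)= 2^1*19^( - 1)*41^( - 1)*307^1 = 614/779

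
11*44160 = 485760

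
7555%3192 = 1171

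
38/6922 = 19/3461= 0.01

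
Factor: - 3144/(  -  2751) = 8/7=2^3*7^(  -  1) 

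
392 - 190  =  202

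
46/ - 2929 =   -  46/2929 =- 0.02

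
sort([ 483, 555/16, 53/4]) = [ 53/4,  555/16, 483] 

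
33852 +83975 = 117827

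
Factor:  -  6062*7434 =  - 45064908 =-  2^2*3^2*7^2*59^1*433^1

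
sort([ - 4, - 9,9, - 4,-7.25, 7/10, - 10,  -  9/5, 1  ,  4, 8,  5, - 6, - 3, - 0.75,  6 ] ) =[  -  10,  -  9, - 7.25,  -  6, - 4, - 4 , - 3 , - 9/5,- 0.75,7/10, 1,4, 5,  6,8, 9]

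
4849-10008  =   - 5159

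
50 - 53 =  - 3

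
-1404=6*(-234) 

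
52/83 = 52/83 = 0.63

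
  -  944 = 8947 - 9891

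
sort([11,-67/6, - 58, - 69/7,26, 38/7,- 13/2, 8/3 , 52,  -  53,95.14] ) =[ - 58, - 53, - 67/6, - 69/7 , - 13/2,8/3,38/7,  11,26, 52, 95.14] 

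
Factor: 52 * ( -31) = - 1612=-2^2*13^1*31^1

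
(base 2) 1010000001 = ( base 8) 1201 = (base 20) 1C1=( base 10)641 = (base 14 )33b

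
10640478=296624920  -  285984442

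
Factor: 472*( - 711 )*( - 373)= 125175816 = 2^3*3^2  *  59^1*79^1 * 373^1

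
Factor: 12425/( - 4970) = - 2^ (-1 )*5^1  =  - 5/2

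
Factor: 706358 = 2^1*353179^1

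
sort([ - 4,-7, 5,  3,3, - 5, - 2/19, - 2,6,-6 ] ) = [-7, - 6, - 5, - 4, - 2, - 2/19,3,3, 5,6 ]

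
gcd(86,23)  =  1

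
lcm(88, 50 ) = 2200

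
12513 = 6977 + 5536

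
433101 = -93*(-4657) 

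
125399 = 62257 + 63142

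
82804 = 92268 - 9464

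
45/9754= 45/9754 =0.00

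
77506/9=77506/9= 8611.78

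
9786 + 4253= 14039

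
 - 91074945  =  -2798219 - 88276726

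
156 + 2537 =2693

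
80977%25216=5329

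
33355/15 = 6671/3 = 2223.67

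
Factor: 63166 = 2^1 * 31583^1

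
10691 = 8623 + 2068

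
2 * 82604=165208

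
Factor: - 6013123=- 6013123^1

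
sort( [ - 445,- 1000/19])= [ - 445, - 1000/19 ]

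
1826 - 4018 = -2192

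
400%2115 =400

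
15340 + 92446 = 107786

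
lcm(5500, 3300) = 16500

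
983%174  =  113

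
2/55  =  2/55=0.04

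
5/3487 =5/3487 = 0.00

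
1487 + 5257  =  6744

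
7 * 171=1197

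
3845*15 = 57675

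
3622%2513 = 1109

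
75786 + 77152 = 152938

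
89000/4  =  22250 = 22250.00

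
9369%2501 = 1866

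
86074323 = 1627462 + 84446861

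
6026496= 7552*798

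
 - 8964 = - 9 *996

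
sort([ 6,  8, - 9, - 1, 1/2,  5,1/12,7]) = [ -9, - 1 , 1/12,1/2, 5,  6, 7,8 ]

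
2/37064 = 1/18532= 0.00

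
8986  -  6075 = 2911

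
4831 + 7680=12511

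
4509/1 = 4509 = 4509.00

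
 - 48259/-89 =542  +  21/89 = 542.24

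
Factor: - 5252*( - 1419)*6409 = 2^2*3^1*11^1*13^2*17^1*29^1*43^1*101^1 = 47763636492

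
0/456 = 0= 0.00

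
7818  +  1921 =9739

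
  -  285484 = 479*(-596)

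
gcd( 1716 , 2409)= 33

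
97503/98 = 13929/14 = 994.93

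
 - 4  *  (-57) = 228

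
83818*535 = 44842630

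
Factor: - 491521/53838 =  -493/54 = -2^(-1 ) * 3^( - 3 ) * 17^1 * 29^1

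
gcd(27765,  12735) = 45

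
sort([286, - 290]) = [ - 290 , 286] 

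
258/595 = 258/595 = 0.43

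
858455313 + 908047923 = 1766503236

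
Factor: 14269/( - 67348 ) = - 2^( - 2 )*19^1*113^ ( - 1)*149^( - 1 )*751^1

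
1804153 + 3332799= 5136952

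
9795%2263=743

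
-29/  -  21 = 1 + 8/21 = 1.38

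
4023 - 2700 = 1323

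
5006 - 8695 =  - 3689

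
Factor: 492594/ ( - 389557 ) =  - 2^1*3^1*7^( - 1)* 101^( - 1 ) * 149^1=- 894/707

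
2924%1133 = 658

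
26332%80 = 12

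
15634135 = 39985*391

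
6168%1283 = 1036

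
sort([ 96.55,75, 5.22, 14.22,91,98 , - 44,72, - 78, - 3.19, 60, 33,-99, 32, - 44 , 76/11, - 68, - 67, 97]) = [ - 99, - 78, - 68, - 67, - 44,-44,-3.19,5.22,76/11, 14.22, 32, 33, 60, 72, 75,91,  96.55,97,98 ] 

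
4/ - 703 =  - 1 + 699/703=- 0.01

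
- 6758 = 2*(  -  3379 )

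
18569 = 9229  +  9340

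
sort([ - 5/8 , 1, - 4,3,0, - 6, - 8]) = [ - 8, - 6, - 4,-5/8,0 , 1, 3] 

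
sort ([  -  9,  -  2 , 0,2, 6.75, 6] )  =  [ - 9,-2, 0 , 2 , 6,6.75] 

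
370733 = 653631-282898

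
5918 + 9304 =15222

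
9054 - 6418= 2636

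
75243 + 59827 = 135070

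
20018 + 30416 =50434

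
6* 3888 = 23328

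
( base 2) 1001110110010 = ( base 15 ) 1762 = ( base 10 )5042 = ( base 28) 6C2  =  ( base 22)a94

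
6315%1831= 822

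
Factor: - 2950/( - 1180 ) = 2^(-1)*5^1 = 5/2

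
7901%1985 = 1946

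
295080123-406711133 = -111631010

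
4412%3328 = 1084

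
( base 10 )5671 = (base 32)5H7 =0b1011000100111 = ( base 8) 13047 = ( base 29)6lg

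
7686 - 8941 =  - 1255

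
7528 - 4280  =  3248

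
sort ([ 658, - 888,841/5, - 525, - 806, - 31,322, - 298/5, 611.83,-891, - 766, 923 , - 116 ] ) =[ - 891, - 888, - 806 , - 766,-525, - 116, - 298/5, - 31, 841/5,322 , 611.83, 658,  923] 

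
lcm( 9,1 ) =9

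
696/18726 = 116/3121 = 0.04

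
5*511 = 2555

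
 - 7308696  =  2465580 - 9774276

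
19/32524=19/32524 = 0.00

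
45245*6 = 271470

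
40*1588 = 63520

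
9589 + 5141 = 14730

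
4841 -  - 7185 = 12026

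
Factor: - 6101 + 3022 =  -3079=-  3079^1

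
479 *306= 146574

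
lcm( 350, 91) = 4550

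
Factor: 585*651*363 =3^4*5^1*7^1* 11^2*13^1*31^1 = 138243105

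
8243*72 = 593496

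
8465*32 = 270880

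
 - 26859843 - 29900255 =- 56760098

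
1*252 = 252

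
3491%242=103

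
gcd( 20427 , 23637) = 3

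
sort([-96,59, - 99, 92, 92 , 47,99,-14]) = [  -  99,-96, - 14, 47, 59, 92 , 92,99]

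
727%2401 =727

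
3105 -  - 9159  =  12264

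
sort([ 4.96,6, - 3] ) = [ - 3, 4.96,  6] 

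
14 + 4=18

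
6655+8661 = 15316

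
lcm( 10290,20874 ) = 730590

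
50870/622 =81+244/311   =  81.78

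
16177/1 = 16177  =  16177.00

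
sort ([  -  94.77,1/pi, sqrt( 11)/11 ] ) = [ - 94.77, sqrt( 11 )/11,1/pi] 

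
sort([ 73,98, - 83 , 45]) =[ - 83, 45, 73, 98]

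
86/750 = 43/375 = 0.11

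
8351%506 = 255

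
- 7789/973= - 9+968/973 = - 8.01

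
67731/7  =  9675+6/7 =9675.86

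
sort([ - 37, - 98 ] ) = [-98, - 37]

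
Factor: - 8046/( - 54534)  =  9/61 = 3^2*61^(  -  1) 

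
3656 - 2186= 1470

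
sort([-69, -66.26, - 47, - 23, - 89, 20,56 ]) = [  -  89 , - 69, - 66.26, - 47, - 23,20, 56] 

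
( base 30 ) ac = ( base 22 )e4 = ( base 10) 312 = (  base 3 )102120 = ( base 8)470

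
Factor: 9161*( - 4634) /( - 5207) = 42452074/5207 = 2^1*7^1*41^( - 1)*127^( - 1 )*331^1*9161^1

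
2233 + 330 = 2563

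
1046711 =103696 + 943015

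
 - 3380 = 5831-9211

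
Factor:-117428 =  - 2^2*31^1* 947^1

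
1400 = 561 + 839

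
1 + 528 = 529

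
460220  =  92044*5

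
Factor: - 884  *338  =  -298792= -2^3*13^3*17^1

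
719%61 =48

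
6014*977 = 5875678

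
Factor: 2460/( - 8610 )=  - 2^1*7^(- 1) = - 2/7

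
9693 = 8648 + 1045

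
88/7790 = 44/3895 = 0.01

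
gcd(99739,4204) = 1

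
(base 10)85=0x55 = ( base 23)3g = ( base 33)2j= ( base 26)37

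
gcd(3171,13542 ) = 3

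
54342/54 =3019/3 = 1006.33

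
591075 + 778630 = 1369705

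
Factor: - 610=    - 2^1 *5^1 *61^1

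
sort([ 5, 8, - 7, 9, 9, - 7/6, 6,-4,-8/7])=[ - 7,  -  4,-7/6,- 8/7,5, 6  ,  8,9,9 ]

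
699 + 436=1135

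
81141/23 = 3527 +20/23  =  3527.87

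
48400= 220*220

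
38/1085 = 38/1085 = 0.04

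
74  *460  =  34040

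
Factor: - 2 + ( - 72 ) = - 74  =  -2^1 * 37^1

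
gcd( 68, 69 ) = 1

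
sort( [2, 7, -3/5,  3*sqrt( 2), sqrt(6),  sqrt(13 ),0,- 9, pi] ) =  [ - 9,-3/5, 0,2 , sqrt(6 ), pi,sqrt( 13), 3*sqrt(2),7] 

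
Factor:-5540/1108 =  - 5^1 = -5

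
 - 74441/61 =  -  74441/61 = - 1220.34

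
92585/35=2645 + 2/7 = 2645.29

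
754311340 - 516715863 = 237595477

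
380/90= 38/9 = 4.22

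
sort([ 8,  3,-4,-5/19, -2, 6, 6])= [  -  4, - 2, -5/19, 3,6,6 , 8 ]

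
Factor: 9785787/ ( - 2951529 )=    - 7^(-1 ) * 11^1*23^1*12893^1*140549^( - 1 ) = - 3261929/983843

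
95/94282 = 95/94282= 0.00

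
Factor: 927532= 2^2*461^1*503^1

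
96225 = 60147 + 36078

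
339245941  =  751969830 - 412723889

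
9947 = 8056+1891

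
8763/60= 146  +  1/20 =146.05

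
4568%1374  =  446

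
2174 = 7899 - 5725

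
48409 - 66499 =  - 18090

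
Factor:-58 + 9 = - 7^2 = - 49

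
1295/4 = 1295/4 = 323.75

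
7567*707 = 5349869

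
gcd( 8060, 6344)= 52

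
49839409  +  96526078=146365487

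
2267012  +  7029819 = 9296831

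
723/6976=723/6976 = 0.10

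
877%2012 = 877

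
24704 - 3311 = 21393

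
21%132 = 21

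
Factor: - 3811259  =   - 37^1*103007^1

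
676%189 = 109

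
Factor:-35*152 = - 5320 = - 2^3*5^1 * 7^1*19^1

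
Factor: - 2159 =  - 17^1*127^1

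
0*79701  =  0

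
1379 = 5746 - 4367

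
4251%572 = 247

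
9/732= 3/244 = 0.01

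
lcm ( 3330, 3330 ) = 3330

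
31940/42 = 15970/21 = 760.48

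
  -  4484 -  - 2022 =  - 2462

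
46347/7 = 6621 = 6621.00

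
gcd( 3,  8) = 1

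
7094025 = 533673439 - 526579414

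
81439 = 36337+45102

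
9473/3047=9473/3047 = 3.11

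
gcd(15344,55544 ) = 8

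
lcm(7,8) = 56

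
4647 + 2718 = 7365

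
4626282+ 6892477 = 11518759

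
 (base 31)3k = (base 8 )161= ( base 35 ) 38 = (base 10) 113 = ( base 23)4l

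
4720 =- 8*(  -  590 )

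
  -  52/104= - 1/2 = - 0.50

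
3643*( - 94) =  - 342442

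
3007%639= 451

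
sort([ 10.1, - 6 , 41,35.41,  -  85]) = [  -  85 , - 6, 10.1, 35.41, 41 ]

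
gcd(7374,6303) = 3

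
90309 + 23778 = 114087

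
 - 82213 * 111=  -  9125643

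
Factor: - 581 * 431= - 250411 = - 7^1*83^1*431^1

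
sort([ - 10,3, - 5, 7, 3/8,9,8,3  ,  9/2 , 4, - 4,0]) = [ - 10, - 5, - 4, 0,3/8,3,3, 4,  9/2,7, 8,9 ]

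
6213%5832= 381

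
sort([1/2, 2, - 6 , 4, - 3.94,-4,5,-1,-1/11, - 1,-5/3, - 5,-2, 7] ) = [-6,-5, - 4, - 3.94,-2, - 5/3,-1,  -  1,-1/11, 1/2,2, 4,5, 7] 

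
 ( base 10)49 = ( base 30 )1j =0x31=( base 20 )29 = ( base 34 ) 1f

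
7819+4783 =12602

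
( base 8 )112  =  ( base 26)2M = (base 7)134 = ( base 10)74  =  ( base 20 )3E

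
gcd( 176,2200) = 88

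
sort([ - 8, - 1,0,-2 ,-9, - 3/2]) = [-9, - 8,-2,-3/2 ,-1, 0] 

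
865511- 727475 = 138036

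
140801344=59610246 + 81191098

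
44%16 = 12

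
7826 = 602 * 13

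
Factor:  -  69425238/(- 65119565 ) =2^1*3^1*5^(-1)*7^( - 1 ) * 107^1 * 108139^1 * 1860559^( - 1 ) 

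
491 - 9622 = - 9131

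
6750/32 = 3375/16 =210.94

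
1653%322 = 43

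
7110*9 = 63990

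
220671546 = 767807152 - 547135606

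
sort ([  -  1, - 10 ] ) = [ - 10,  -  1 ]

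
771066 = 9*85674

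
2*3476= 6952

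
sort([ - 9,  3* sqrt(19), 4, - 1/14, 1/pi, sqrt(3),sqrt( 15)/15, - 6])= [-9, - 6,-1/14,  sqrt(15) /15, 1/pi, sqrt( 3 ), 4, 3*sqrt(19) ]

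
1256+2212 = 3468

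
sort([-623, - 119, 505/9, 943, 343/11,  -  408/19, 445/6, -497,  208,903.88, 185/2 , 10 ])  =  [ - 623, - 497, - 119, - 408/19,10,343/11, 505/9, 445/6,185/2, 208, 903.88,943]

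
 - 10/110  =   -1 + 10/11 = - 0.09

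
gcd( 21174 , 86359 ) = 1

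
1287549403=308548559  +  979000844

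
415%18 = 1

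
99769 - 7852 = 91917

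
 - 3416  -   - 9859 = 6443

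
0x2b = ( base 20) 23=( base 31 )1C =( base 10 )43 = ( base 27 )1g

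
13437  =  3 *4479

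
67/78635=67/78635  =  0.00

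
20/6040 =1/302 = 0.00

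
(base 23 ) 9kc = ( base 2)1010001110001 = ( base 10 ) 5233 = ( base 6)40121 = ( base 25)898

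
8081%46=31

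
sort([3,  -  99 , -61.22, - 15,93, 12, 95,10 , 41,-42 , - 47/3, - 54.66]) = [ -99,- 61.22 ,-54.66,-42, - 47/3, - 15,3, 10,12,41,93,95]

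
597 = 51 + 546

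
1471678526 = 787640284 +684038242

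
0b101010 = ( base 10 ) 42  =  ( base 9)46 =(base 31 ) 1b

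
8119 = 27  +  8092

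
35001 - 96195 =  - 61194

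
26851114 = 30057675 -3206561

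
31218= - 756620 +787838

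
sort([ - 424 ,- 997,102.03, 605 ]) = [ - 997,  -  424, 102.03, 605] 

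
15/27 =5/9 = 0.56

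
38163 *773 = 29499999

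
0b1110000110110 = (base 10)7222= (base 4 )1300312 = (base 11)5476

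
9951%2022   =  1863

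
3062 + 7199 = 10261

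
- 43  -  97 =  - 140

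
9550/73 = 9550/73 = 130.82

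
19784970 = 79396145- 59611175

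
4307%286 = 17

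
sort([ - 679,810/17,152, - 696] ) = [ - 696,  -  679, 810/17,152]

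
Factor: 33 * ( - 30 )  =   - 990  =  - 2^1*3^2*5^1*11^1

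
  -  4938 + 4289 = -649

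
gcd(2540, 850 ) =10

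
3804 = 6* 634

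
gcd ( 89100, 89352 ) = 36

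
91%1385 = 91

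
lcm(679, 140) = 13580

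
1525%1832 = 1525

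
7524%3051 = 1422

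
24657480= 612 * 40290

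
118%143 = 118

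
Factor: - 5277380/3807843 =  - 2^2*3^( -1)*5^1 *13^ (-1)*163^( - 1)*599^ (-1)*263869^1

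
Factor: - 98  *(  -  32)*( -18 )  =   - 56448=- 2^7 * 3^2*7^2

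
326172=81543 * 4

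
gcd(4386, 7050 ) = 6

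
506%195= 116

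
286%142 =2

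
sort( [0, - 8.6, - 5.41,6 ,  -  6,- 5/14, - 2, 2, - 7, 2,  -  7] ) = [ - 8.6, - 7, - 7, - 6, - 5.41,  -  2, - 5/14,  0, 2,2,6]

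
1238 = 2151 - 913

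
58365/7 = 58365/7 = 8337.86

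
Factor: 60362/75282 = 3^ (-1 )*12547^ (-1)*30181^1 = 30181/37641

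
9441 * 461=4352301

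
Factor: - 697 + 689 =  - 2^3 = - 8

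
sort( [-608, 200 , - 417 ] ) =[ - 608, - 417, 200]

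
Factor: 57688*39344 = 2269676672 = 2^7*2459^1*7211^1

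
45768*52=2379936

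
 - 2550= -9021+6471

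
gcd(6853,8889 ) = 1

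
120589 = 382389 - 261800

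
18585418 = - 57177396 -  - 75762814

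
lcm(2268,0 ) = 0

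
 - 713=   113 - 826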